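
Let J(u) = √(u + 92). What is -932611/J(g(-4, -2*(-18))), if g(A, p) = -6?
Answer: -932611*√86/86 ≈ -1.0057e+5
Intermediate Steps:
J(u) = √(92 + u)
-932611/J(g(-4, -2*(-18))) = -932611/√(92 - 6) = -932611*√86/86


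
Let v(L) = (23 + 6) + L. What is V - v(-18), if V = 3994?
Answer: 3983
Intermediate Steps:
v(L) = 29 + L
V - v(-18) = 3994 - (29 - 18) = 3994 - 1*11 = 3994 - 11 = 3983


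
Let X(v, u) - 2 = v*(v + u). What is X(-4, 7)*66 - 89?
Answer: -749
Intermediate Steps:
X(v, u) = 2 + v*(u + v) (X(v, u) = 2 + v*(v + u) = 2 + v*(u + v))
X(-4, 7)*66 - 89 = (2 + (-4)² + 7*(-4))*66 - 89 = (2 + 16 - 28)*66 - 89 = -10*66 - 89 = -660 - 89 = -749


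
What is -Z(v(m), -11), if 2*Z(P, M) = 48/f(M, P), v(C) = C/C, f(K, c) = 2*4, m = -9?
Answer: -3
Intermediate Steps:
f(K, c) = 8
v(C) = 1
Z(P, M) = 3 (Z(P, M) = (48/8)/2 = (48*(⅛))/2 = (½)*6 = 3)
-Z(v(m), -11) = -1*3 = -3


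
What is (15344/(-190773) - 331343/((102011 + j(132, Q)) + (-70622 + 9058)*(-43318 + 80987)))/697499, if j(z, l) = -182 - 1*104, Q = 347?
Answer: -3946533028685/34285450399982261073 ≈ -1.1511e-7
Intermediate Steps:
j(z, l) = -286 (j(z, l) = -182 - 104 = -286)
(15344/(-190773) - 331343/((102011 + j(132, Q)) + (-70622 + 9058)*(-43318 + 80987)))/697499 = (15344/(-190773) - 331343/((102011 - 286) + (-70622 + 9058)*(-43318 + 80987)))/697499 = (15344*(-1/190773) - 331343/(101725 - 61564*37669))*(1/697499) = (-15344/190773 - 331343/(101725 - 2319054316))*(1/697499) = (-15344/190773 - 331343/(-2318952591))*(1/697499) = (-15344/190773 - 331343*(-1/2318952591))*(1/697499) = (-15344/190773 + 331343/2318952591)*(1/697499) = -3946533028685/49154838071427*1/697499 = -3946533028685/34285450399982261073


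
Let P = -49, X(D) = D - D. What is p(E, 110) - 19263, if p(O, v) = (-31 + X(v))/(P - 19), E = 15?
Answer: -1309853/68 ≈ -19263.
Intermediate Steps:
X(D) = 0
p(O, v) = 31/68 (p(O, v) = (-31 + 0)/(-49 - 19) = -31/(-68) = -31*(-1/68) = 31/68)
p(E, 110) - 19263 = 31/68 - 19263 = -1309853/68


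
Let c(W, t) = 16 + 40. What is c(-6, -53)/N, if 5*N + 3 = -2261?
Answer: -35/283 ≈ -0.12367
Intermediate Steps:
N = -2264/5 (N = -3/5 + (1/5)*(-2261) = -3/5 - 2261/5 = -2264/5 ≈ -452.80)
c(W, t) = 56
c(-6, -53)/N = 56/(-2264/5) = 56*(-5/2264) = -35/283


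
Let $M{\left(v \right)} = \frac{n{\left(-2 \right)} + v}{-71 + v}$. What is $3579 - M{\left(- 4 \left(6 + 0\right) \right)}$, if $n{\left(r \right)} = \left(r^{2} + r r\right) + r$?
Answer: $\frac{339987}{95} \approx 3578.8$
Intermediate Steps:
$n{\left(r \right)} = r + 2 r^{2}$ ($n{\left(r \right)} = \left(r^{2} + r^{2}\right) + r = 2 r^{2} + r = r + 2 r^{2}$)
$M{\left(v \right)} = \frac{6 + v}{-71 + v}$ ($M{\left(v \right)} = \frac{- 2 \left(1 + 2 \left(-2\right)\right) + v}{-71 + v} = \frac{- 2 \left(1 - 4\right) + v}{-71 + v} = \frac{\left(-2\right) \left(-3\right) + v}{-71 + v} = \frac{6 + v}{-71 + v}$)
$3579 - M{\left(- 4 \left(6 + 0\right) \right)} = 3579 - \frac{6 - 4 \left(6 + 0\right)}{-71 - 4 \left(6 + 0\right)} = 3579 - \frac{6 - 24}{-71 - 24} = 3579 - \frac{1}{-95} \left(-18\right) = 3579 - \left(- \frac{1}{95}\right) \left(-18\right) = 3579 - \frac{18}{95} = \frac{339987}{95}$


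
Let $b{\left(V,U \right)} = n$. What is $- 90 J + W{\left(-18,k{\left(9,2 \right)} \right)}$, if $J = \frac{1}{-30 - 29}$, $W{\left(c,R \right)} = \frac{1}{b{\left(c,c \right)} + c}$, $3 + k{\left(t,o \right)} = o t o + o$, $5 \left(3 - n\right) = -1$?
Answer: $\frac{6365}{4366} \approx 1.4579$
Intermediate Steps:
$n = \frac{16}{5}$ ($n = 3 - - \frac{1}{5} = 3 + \frac{1}{5} = \frac{16}{5} \approx 3.2$)
$b{\left(V,U \right)} = \frac{16}{5}$
$k{\left(t,o \right)} = -3 + o + t o^{2}$ ($k{\left(t,o \right)} = -3 + \left(o t o + o\right) = -3 + \left(t o^{2} + o\right) = -3 + \left(o + t o^{2}\right) = -3 + o + t o^{2}$)
$W{\left(c,R \right)} = \frac{1}{\frac{16}{5} + c}$
$J = - \frac{1}{59}$ ($J = \frac{1}{-59} = - \frac{1}{59} \approx -0.016949$)
$- 90 J + W{\left(-18,k{\left(9,2 \right)} \right)} = \left(-90\right) \left(- \frac{1}{59}\right) + \frac{5}{16 + 5 \left(-18\right)} = \frac{90}{59} + \frac{5}{16 - 90} = \frac{90}{59} + \frac{5}{-74} = \frac{90}{59} + 5 \left(- \frac{1}{74}\right) = \frac{90}{59} - \frac{5}{74} = \frac{6365}{4366}$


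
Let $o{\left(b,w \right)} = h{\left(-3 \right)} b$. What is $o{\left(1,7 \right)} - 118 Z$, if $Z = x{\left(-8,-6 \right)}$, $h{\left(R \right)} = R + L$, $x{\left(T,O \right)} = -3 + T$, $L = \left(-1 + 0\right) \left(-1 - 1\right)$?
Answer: $1297$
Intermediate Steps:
$L = 2$ ($L = \left(-1\right) \left(-2\right) = 2$)
$h{\left(R \right)} = 2 + R$ ($h{\left(R \right)} = R + 2 = 2 + R$)
$Z = -11$ ($Z = -3 - 8 = -11$)
$o{\left(b,w \right)} = - b$ ($o{\left(b,w \right)} = \left(2 - 3\right) b = - b$)
$o{\left(1,7 \right)} - 118 Z = \left(-1\right) 1 - -1298 = -1 + 1298 = 1297$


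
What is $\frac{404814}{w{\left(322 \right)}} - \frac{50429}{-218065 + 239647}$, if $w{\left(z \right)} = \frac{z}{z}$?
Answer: $\frac{8736645319}{21582} \approx 4.0481 \cdot 10^{5}$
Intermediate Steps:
$w{\left(z \right)} = 1$
$\frac{404814}{w{\left(322 \right)}} - \frac{50429}{-218065 + 239647} = \frac{404814}{1} - \frac{50429}{-218065 + 239647} = 404814 \cdot 1 - \frac{50429}{21582} = 404814 - \frac{50429}{21582} = \frac{8736645319}{21582}$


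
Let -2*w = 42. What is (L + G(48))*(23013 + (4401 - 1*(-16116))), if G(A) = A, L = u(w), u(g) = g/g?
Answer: 2132970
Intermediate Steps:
w = -21 (w = -1/2*42 = -21)
u(g) = 1
L = 1
(L + G(48))*(23013 + (4401 - 1*(-16116))) = (1 + 48)*(23013 + (4401 - 1*(-16116))) = 49*(23013 + (4401 + 16116)) = 49*(23013 + 20517) = 49*43530 = 2132970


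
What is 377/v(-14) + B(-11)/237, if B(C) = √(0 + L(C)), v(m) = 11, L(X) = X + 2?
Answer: 377/11 + I/79 ≈ 34.273 + 0.012658*I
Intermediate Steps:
L(X) = 2 + X
B(C) = √(2 + C) (B(C) = √(0 + (2 + C)) = √(2 + C))
377/v(-14) + B(-11)/237 = 377/11 + √(2 - 11)/237 = 377*(1/11) + √(-9)*(1/237) = 377/11 + (3*I)*(1/237) = 377/11 + I/79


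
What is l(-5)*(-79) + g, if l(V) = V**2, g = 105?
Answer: -1870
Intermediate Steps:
l(-5)*(-79) + g = (-5)**2*(-79) + 105 = 25*(-79) + 105 = -1975 + 105 = -1870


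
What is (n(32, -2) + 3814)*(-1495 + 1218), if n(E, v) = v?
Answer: -1055924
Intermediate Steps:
(n(32, -2) + 3814)*(-1495 + 1218) = (-2 + 3814)*(-1495 + 1218) = 3812*(-277) = -1055924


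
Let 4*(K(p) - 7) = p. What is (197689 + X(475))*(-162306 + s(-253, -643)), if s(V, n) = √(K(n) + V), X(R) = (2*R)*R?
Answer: -105326693334 + 648939*I*√1627/2 ≈ -1.0533e+11 + 1.3088e+7*I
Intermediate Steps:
X(R) = 2*R²
K(p) = 7 + p/4
s(V, n) = √(7 + V + n/4) (s(V, n) = √((7 + n/4) + V) = √(7 + V + n/4))
(197689 + X(475))*(-162306 + s(-253, -643)) = (197689 + 2*475²)*(-162306 + √(28 - 643 + 4*(-253))/2) = (197689 + 2*225625)*(-162306 + √(28 - 643 - 1012)/2) = (197689 + 451250)*(-162306 + √(-1627)/2) = 648939*(-162306 + (I*√1627)/2) = 648939*(-162306 + I*√1627/2) = -105326693334 + 648939*I*√1627/2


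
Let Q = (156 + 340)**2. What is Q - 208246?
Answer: 37770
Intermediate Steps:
Q = 246016 (Q = 496**2 = 246016)
Q - 208246 = 246016 - 208246 = 37770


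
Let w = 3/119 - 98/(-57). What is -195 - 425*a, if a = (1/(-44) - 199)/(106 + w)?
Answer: 18973930695/32156564 ≈ 590.05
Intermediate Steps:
w = 11833/6783 (w = 3*(1/119) - 98*(-1/57) = 3/119 + 98/57 = 11833/6783 ≈ 1.7445)
a = -59398731/32156564 (a = (1/(-44) - 199)/(106 + 11833/6783) = (-1/44 - 199)/(730831/6783) = -8757/44*6783/730831 = -59398731/32156564 ≈ -1.8472)
-195 - 425*a = -195 - 425*(-59398731/32156564) = -195 + 25244460675/32156564 = 18973930695/32156564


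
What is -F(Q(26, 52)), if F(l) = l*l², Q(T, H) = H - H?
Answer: 0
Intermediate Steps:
Q(T, H) = 0
F(l) = l³
-F(Q(26, 52)) = -1*0³ = -1*0 = 0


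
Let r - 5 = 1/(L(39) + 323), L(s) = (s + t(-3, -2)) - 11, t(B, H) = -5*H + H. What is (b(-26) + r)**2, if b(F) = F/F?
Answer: 4644025/128881 ≈ 36.033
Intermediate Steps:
t(B, H) = -4*H
b(F) = 1
L(s) = -3 + s (L(s) = (s - 4*(-2)) - 11 = (s + 8) - 11 = (8 + s) - 11 = -3 + s)
r = 1796/359 (r = 5 + 1/((-3 + 39) + 323) = 5 + 1/(36 + 323) = 5 + 1/359 = 1796/359 ≈ 5.0028)
(b(-26) + r)**2 = (1 + 1796/359)**2 = (2155/359)**2 = 4644025/128881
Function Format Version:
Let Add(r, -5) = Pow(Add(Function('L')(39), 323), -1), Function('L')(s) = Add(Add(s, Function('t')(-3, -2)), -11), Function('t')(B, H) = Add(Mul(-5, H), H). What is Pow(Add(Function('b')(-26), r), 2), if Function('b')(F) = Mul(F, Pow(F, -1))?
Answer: Rational(4644025, 128881) ≈ 36.033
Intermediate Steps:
Function('t')(B, H) = Mul(-4, H)
Function('b')(F) = 1
Function('L')(s) = Add(-3, s) (Function('L')(s) = Add(Add(s, Mul(-4, -2)), -11) = Add(Add(s, 8), -11) = Add(Add(8, s), -11) = Add(-3, s))
r = Rational(1796, 359) (r = Add(5, Pow(Add(Add(-3, 39), 323), -1)) = Add(5, Pow(Add(36, 323), -1)) = Add(5, Pow(359, -1)) = Add(5, Rational(1, 359)) = Rational(1796, 359) ≈ 5.0028)
Pow(Add(Function('b')(-26), r), 2) = Pow(Add(1, Rational(1796, 359)), 2) = Pow(Rational(2155, 359), 2) = Rational(4644025, 128881)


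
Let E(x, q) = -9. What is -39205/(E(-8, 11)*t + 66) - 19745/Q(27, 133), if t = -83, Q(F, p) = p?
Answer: -21266950/108129 ≈ -196.68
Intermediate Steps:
-39205/(E(-8, 11)*t + 66) - 19745/Q(27, 133) = -39205/(-9*(-83) + 66) - 19745/133 = -39205/(747 + 66) - 19745*1/133 = -39205/813 - 19745/133 = -21266950/108129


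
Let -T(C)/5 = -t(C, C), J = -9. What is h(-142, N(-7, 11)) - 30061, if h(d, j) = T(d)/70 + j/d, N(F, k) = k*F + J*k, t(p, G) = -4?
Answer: -14939843/497 ≈ -30060.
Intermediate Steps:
N(F, k) = -9*k + F*k (N(F, k) = k*F - 9*k = F*k - 9*k = -9*k + F*k)
T(C) = -20 (T(C) = -(-5)*(-4) = -5*4 = -20)
h(d, j) = -2/7 + j/d (h(d, j) = -20/70 + j/d = -20*1/70 + j/d = -2/7 + j/d)
h(-142, N(-7, 11)) - 30061 = (-2/7 + (11*(-9 - 7))/(-142)) - 30061 = (-2/7 + (11*(-16))*(-1/142)) - 30061 = (-2/7 - 176*(-1/142)) - 30061 = (-2/7 + 88/71) - 30061 = 474/497 - 30061 = -14939843/497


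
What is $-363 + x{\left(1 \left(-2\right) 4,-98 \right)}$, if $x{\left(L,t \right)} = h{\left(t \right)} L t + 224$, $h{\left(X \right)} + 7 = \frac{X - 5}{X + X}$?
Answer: $-5215$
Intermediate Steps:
$h{\left(X \right)} = -7 + \frac{-5 + X}{2 X}$ ($h{\left(X \right)} = -7 + \frac{X - 5}{X + X} = -7 + \frac{-5 + X}{2 X}$)
$x{\left(L,t \right)} = 224 + \frac{L \left(-5 - 13 t\right)}{2}$ ($x{\left(L,t \right)} = \frac{-5 - 13 t}{2 t} L t + 224 = \frac{L \left(-5 - 13 t\right)}{2 t} t + 224 = \frac{L \left(-5 - 13 t\right)}{2} + 224 = 224 + \frac{L \left(-5 - 13 t\right)}{2}$)
$-363 + x{\left(1 \left(-2\right) 4,-98 \right)} = -363 + \left(224 - \frac{1 \left(-2\right) 4 \left(5 + 13 \left(-98\right)\right)}{2}\right) = -363 + \left(224 - \frac{\left(-2\right) 4 \left(5 - 1274\right)}{2}\right) = -363 + \left(224 - \left(-4\right) \left(-1269\right)\right) = -363 + \left(224 - 5076\right) = -363 - 4852 = -5215$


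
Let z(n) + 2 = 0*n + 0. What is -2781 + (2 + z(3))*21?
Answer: -2781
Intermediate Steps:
z(n) = -2 (z(n) = -2 + (0*n + 0) = -2 + (0 + 0) = -2 + 0 = -2)
-2781 + (2 + z(3))*21 = -2781 + (2 - 2)*21 = -2781 + 0*21 = -2781 + 0 = -2781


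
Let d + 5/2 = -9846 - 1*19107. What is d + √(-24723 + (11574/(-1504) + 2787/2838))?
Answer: -57911/2 + I*√195549659505805/88924 ≈ -28956.0 + 157.26*I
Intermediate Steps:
d = -57911/2 (d = -5/2 + (-9846 - 1*19107) = -5/2 + (-9846 - 19107) = -5/2 - 28953 = -57911/2 ≈ -28956.)
d + √(-24723 + (11574/(-1504) + 2787/2838)) = -57911/2 + √(-24723 + (11574/(-1504) + 2787/2838)) = -57911/2 + √(-24723 + (11574*(-1/1504) + 2787*(1/2838))) = -57911/2 + √(-24723 + (-5787/752 + 929/946)) = -57911/2 + √(-24723 - 2387947/355696) = -57911/2 + √(-8796260155/355696) = -57911/2 + I*√195549659505805/88924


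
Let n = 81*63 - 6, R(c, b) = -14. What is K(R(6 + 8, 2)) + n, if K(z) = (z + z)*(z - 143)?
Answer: 9493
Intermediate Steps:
K(z) = 2*z*(-143 + z) (K(z) = (2*z)*(-143 + z) = 2*z*(-143 + z))
n = 5097 (n = 5103 - 6 = 5097)
K(R(6 + 8, 2)) + n = 2*(-14)*(-143 - 14) + 5097 = 2*(-14)*(-157) + 5097 = 4396 + 5097 = 9493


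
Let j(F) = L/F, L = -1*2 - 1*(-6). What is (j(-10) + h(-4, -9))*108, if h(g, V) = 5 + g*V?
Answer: 21924/5 ≈ 4384.8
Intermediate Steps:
h(g, V) = 5 + V*g
L = 4 (L = -2 + 6 = 4)
j(F) = 4/F
(j(-10) + h(-4, -9))*108 = (4/(-10) + (5 - 9*(-4)))*108 = (4*(-⅒) + (5 + 36))*108 = (-⅖ + 41)*108 = (203/5)*108 = 21924/5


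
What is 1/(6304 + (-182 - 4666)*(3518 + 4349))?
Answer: -1/38132912 ≈ -2.6224e-8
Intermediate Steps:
1/(6304 + (-182 - 4666)*(3518 + 4349)) = 1/(6304 - 4848*7867) = 1/(6304 - 38139216) = 1/(-38132912) = -1/38132912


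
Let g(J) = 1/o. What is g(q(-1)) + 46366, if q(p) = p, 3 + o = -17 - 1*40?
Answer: 2781959/60 ≈ 46366.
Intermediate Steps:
o = -60 (o = -3 + (-17 - 1*40) = -3 + (-17 - 40) = -3 - 57 = -60)
g(J) = -1/60 (g(J) = 1/(-60) = -1/60)
g(q(-1)) + 46366 = -1/60 + 46366 = 2781959/60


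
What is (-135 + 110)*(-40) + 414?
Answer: 1414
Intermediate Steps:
(-135 + 110)*(-40) + 414 = -25*(-40) + 414 = 1000 + 414 = 1414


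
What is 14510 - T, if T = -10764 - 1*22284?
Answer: 47558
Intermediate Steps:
T = -33048 (T = -10764 - 22284 = -33048)
14510 - T = 14510 - 1*(-33048) = 14510 + 33048 = 47558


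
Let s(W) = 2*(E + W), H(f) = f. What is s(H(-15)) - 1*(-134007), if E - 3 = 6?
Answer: 133995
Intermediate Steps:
E = 9 (E = 3 + 6 = 9)
s(W) = 18 + 2*W (s(W) = 2*(9 + W) = 18 + 2*W)
s(H(-15)) - 1*(-134007) = (18 + 2*(-15)) - 1*(-134007) = (18 - 30) + 134007 = -12 + 134007 = 133995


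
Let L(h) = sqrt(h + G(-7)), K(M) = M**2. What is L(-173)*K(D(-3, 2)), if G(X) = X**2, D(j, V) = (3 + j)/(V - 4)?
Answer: 0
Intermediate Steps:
D(j, V) = (3 + j)/(-4 + V)
L(h) = sqrt(49 + h) (L(h) = sqrt(h + (-7)**2) = sqrt(h + 49) = sqrt(49 + h))
L(-173)*K(D(-3, 2)) = sqrt(49 - 173)*((3 - 3)/(-4 + 2))**2 = sqrt(-124)*(0/(-2))**2 = (2*I*sqrt(31))*(-1/2*0)**2 = (2*I*sqrt(31))*0**2 = (2*I*sqrt(31))*0 = 0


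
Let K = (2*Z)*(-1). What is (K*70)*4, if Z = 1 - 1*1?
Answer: 0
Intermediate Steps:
Z = 0 (Z = 1 - 1 = 0)
K = 0 (K = (2*0)*(-1) = 0*(-1) = 0)
(K*70)*4 = (0*70)*4 = 0*4 = 0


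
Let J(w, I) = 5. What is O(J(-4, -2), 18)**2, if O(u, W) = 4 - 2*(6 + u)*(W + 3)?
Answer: 209764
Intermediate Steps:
O(u, W) = 4 - 2*(3 + W)*(6 + u) (O(u, W) = 4 - 2*(6 + u)*(3 + W) = 4 - 2*(3 + W)*(6 + u))
O(J(-4, -2), 18)**2 = (-32 - 12*18 - 6*5 - 2*18*5)**2 = (-32 - 216 - 30 - 180)**2 = (-458)**2 = 209764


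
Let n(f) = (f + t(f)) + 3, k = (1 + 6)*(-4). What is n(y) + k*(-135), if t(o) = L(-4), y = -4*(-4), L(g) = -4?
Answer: 3795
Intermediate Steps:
k = -28 (k = 7*(-4) = -28)
y = 16
t(o) = -4
n(f) = -1 + f (n(f) = (f - 4) + 3 = (-4 + f) + 3 = -1 + f)
n(y) + k*(-135) = (-1 + 16) - 28*(-135) = 15 + 3780 = 3795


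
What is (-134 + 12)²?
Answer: 14884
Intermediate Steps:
(-134 + 12)² = (-122)² = 14884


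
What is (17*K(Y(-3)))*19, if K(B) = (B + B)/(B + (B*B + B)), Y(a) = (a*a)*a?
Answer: -646/25 ≈ -25.840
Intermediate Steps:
Y(a) = a³ (Y(a) = a²*a = a³)
K(B) = 2*B/(B² + 2*B) (K(B) = (2*B)/(B + (B² + B)) = (2*B)/(B + (B + B²)) = (2*B)/(B² + 2*B) = 2*B/(B² + 2*B))
(17*K(Y(-3)))*19 = (17*(2/(2 + (-3)³)))*19 = (17*(2/(2 - 27)))*19 = (17*(2/(-25)))*19 = (17*(2*(-1/25)))*19 = (17*(-2/25))*19 = -34/25*19 = -646/25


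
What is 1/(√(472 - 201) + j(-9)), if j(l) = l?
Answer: 9/190 + √271/190 ≈ 0.13401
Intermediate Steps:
1/(√(472 - 201) + j(-9)) = 1/(√(472 - 201) - 9) = 1/(√271 - 9) = 1/(-9 + √271)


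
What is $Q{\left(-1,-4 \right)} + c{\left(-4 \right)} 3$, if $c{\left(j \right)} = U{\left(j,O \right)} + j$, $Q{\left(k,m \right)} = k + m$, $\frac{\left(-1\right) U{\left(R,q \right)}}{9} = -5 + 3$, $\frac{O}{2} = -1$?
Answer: $37$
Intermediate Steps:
$O = -2$ ($O = 2 \left(-1\right) = -2$)
$U{\left(R,q \right)} = 18$ ($U{\left(R,q \right)} = - 9 \left(-5 + 3\right) = \left(-9\right) \left(-2\right) = 18$)
$c{\left(j \right)} = 18 + j$
$Q{\left(-1,-4 \right)} + c{\left(-4 \right)} 3 = \left(-1 - 4\right) + \left(18 - 4\right) 3 = -5 + 14 \cdot 3 = -5 + 42 = 37$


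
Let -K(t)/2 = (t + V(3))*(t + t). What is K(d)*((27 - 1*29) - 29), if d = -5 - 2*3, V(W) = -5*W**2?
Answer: 76384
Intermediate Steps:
d = -11 (d = -5 - 6 = -11)
K(t) = -4*t*(-45 + t) (K(t) = -2*(t - 5*3**2)*(t + t) = -2*(t - 5*9)*2*t = -2*(t - 45)*2*t = -2*(-45 + t)*2*t = -4*t*(-45 + t))
K(d)*((27 - 1*29) - 29) = (4*(-11)*(45 - 1*(-11)))*((27 - 1*29) - 29) = (4*(-11)*(45 + 11))*((27 - 29) - 29) = (4*(-11)*56)*(-2 - 29) = -2464*(-31) = 76384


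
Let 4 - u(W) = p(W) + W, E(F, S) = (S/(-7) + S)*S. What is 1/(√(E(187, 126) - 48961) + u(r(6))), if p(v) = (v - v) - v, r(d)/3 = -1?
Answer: 4/35369 - I*√35353/35369 ≈ 0.00011309 - 0.0053161*I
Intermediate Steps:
E(F, S) = 6*S²/7 (E(F, S) = (S*(-⅐) + S)*S = (-S/7 + S)*S = (6*S/7)*S = 6*S²/7)
r(d) = -3 (r(d) = 3*(-1) = -3)
p(v) = -v (p(v) = 0 - v = -v)
u(W) = 4 (u(W) = 4 - (-W + W) = 4 - 1*0 = 4 + 0 = 4)
1/(√(E(187, 126) - 48961) + u(r(6))) = 1/(√((6/7)*126² - 48961) + 4) = 1/(√((6/7)*15876 - 48961) + 4) = 1/(√(13608 - 48961) + 4) = 1/(√(-35353) + 4) = 1/(I*√35353 + 4) = 1/(4 + I*√35353)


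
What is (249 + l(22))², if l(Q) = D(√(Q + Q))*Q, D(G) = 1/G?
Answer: (249 + √11)² ≈ 63664.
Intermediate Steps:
l(Q) = √2*√Q/2 (l(Q) = Q/(√(Q + Q)) = Q/(√(2*Q)) = Q/((√2*√Q)) = (√2/(2*√Q))*Q = √2*√Q/2)
(249 + l(22))² = (249 + √2*√22/2)² = (249 + √11)²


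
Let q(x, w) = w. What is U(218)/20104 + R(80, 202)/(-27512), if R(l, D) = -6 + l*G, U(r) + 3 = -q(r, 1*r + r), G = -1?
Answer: -1293603/69137656 ≈ -0.018711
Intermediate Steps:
U(r) = -3 - 2*r (U(r) = -3 - (1*r + r) = -3 - (r + r) = -3 - 2*r)
R(l, D) = -6 - l (R(l, D) = -6 + l*(-1) = -6 - l)
U(218)/20104 + R(80, 202)/(-27512) = (-3 - 2*218)/20104 + (-6 - 1*80)/(-27512) = (-3 - 436)*(1/20104) + (-6 - 80)*(-1/27512) = -439*1/20104 - 86*(-1/27512) = -439/20104 + 43/13756 = -1293603/69137656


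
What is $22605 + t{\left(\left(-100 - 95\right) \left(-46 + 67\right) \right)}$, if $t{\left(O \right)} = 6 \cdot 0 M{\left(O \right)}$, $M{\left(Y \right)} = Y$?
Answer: $22605$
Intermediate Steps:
$t{\left(O \right)} = 0$ ($t{\left(O \right)} = 6 \cdot 0 O = 0 O = 0$)
$22605 + t{\left(\left(-100 - 95\right) \left(-46 + 67\right) \right)} = 22605 + 0 = 22605$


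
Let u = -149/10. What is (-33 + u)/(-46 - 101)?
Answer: 479/1470 ≈ 0.32585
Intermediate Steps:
u = -149/10 (u = -149*1/10 = -149/10 ≈ -14.900)
(-33 + u)/(-46 - 101) = (-33 - 149/10)/(-46 - 101) = -479/10/(-147) = -479/10*(-1/147) = 479/1470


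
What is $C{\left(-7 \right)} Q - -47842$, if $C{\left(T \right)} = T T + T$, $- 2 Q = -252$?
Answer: $53134$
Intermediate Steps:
$Q = 126$ ($Q = \left(- \frac{1}{2}\right) \left(-252\right) = 126$)
$C{\left(T \right)} = T + T^{2}$ ($C{\left(T \right)} = T^{2} + T = T + T^{2}$)
$C{\left(-7 \right)} Q - -47842 = - 7 \left(1 - 7\right) 126 - -47842 = \left(-7\right) \left(-6\right) 126 + 47842 = 42 \cdot 126 + 47842 = 5292 + 47842 = 53134$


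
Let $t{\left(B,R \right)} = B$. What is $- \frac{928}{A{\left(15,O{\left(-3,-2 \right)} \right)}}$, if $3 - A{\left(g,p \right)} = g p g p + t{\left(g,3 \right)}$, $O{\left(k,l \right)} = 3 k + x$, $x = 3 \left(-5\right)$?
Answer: $\frac{232}{32403} \approx 0.0071598$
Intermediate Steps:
$x = -15$
$O{\left(k,l \right)} = -15 + 3 k$ ($O{\left(k,l \right)} = 3 k - 15 = -15 + 3 k$)
$A{\left(g,p \right)} = 3 - g - g^{2} p^{2}$ ($A{\left(g,p \right)} = 3 - \left(g p g p + g\right) = 3 - \left(p g^{2} p + g\right) = 3 - \left(g^{2} p^{2} + g\right) = 3 - \left(g + g^{2} p^{2}\right) = 3 - g - g^{2} p^{2}$)
$- \frac{928}{A{\left(15,O{\left(-3,-2 \right)} \right)}} = - \frac{928}{3 - 15 - 15^{2} \left(-15 + 3 \left(-3\right)\right)^{2}} = - \frac{928}{3 - 15 - 225 \left(-15 - 9\right)^{2}} = - \frac{928}{3 - 15 - 225 \left(-24\right)^{2}} = - \frac{928}{3 - 15 - 225 \cdot 576} = - \frac{928}{3 - 15 - 129600} = - \frac{928}{-129612} = \left(-928\right) \left(- \frac{1}{129612}\right) = \frac{232}{32403}$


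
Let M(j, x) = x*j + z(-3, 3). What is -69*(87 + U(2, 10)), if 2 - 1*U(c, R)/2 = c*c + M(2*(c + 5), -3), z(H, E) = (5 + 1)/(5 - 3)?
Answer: -11109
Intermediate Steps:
z(H, E) = 3 (z(H, E) = 6/2 = 6*(½) = 3)
M(j, x) = 3 + j*x (M(j, x) = x*j + 3 = j*x + 3 = 3 + j*x)
U(c, R) = 58 - 2*c² + 12*c (U(c, R) = 4 - 2*(c*c + (3 + (2*(c + 5))*(-3))) = 4 - 2*(c² + (3 + (2*(5 + c))*(-3))) = 4 - 2*(c² + (3 + (10 + 2*c)*(-3))) = 4 - 2*(c² + (3 + (-30 - 6*c))) = 4 - 2*(c² + (-27 - 6*c)) = 4 - 2*(-27 + c² - 6*c) = 4 + (54 - 2*c² + 12*c) = 58 - 2*c² + 12*c)
-69*(87 + U(2, 10)) = -69*(87 + (58 - 2*2² + 12*2)) = -69*(87 + (58 - 2*4 + 24)) = -69*(87 + (58 - 8 + 24)) = -69*(87 + 74) = -69*161 = -11109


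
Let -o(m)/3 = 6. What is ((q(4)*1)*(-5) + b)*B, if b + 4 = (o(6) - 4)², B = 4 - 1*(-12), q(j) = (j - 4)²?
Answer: 7680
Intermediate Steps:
o(m) = -18 (o(m) = -3*6 = -18)
q(j) = (-4 + j)²
B = 16 (B = 4 + 12 = 16)
b = 480 (b = -4 + (-18 - 4)² = -4 + (-22)² = -4 + 484 = 480)
((q(4)*1)*(-5) + b)*B = (((-4 + 4)²*1)*(-5) + 480)*16 = ((0²*1)*(-5) + 480)*16 = ((0*1)*(-5) + 480)*16 = (0*(-5) + 480)*16 = (0 + 480)*16 = 480*16 = 7680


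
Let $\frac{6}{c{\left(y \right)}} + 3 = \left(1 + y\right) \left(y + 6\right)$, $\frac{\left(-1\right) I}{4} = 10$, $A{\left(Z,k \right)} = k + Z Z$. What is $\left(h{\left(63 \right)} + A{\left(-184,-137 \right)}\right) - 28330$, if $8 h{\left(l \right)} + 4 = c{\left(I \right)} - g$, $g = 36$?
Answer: $\frac{9497377}{1764} \approx 5384.0$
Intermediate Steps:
$A{\left(Z,k \right)} = k + Z^{2}$
$I = -40$ ($I = \left(-4\right) 10 = -40$)
$c{\left(y \right)} = \frac{6}{-3 + \left(1 + y\right) \left(6 + y\right)}$ ($c{\left(y \right)} = \frac{6}{-3 + \left(1 + y\right) \left(y + 6\right)} = \frac{6}{-3 + \left(1 + y\right) \left(6 + y\right)}$)
$h{\left(l \right)} = - \frac{8819}{1764}$ ($h{\left(l \right)} = - \frac{1}{2} + \frac{\frac{6}{3 + \left(-40\right)^{2} + 7 \left(-40\right)} - 36}{8} = - \frac{1}{2} + \frac{\frac{6}{3 + 1600 - 280} - 36}{8} = - \frac{1}{2} + \frac{\frac{6}{1323} - 36}{8} = - \frac{1}{2} + \frac{6 \cdot \frac{1}{1323} - 36}{8} = - \frac{1}{2} + \frac{\frac{2}{441} - 36}{8} = - \frac{1}{2} + \frac{1}{8} \left(- \frac{15874}{441}\right) = - \frac{1}{2} - \frac{7937}{1764} = - \frac{8819}{1764}$)
$\left(h{\left(63 \right)} + A{\left(-184,-137 \right)}\right) - 28330 = \left(- \frac{8819}{1764} - \left(137 - \left(-184\right)^{2}\right)\right) - 28330 = \left(- \frac{8819}{1764} + \left(-137 + 33856\right)\right) - 28330 = \left(- \frac{8819}{1764} + 33719\right) - 28330 = \frac{59471497}{1764} - 28330 = \frac{9497377}{1764}$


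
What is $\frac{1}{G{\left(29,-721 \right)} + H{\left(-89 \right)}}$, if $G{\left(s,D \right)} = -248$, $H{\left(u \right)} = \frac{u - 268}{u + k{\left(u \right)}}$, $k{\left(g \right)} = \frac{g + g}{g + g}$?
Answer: $- \frac{88}{21467} \approx -0.0040993$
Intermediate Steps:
$k{\left(g \right)} = 1$ ($k{\left(g \right)} = \frac{2 g}{2 g} = 2 g \frac{1}{2 g} = 1$)
$H{\left(u \right)} = \frac{-268 + u}{1 + u}$ ($H{\left(u \right)} = \frac{u - 268}{u + 1} = \frac{-268 + u}{1 + u}$)
$\frac{1}{G{\left(29,-721 \right)} + H{\left(-89 \right)}} = \frac{1}{-248 + \frac{-268 - 89}{1 - 89}} = \frac{1}{-248 + \frac{1}{-88} \left(-357\right)} = \frac{1}{-248 - - \frac{357}{88}} = \frac{1}{-248 + \frac{357}{88}} = \frac{1}{- \frac{21467}{88}} = - \frac{88}{21467}$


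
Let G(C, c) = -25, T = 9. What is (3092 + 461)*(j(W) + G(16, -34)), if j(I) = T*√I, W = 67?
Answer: -88825 + 31977*√67 ≈ 1.7292e+5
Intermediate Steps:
j(I) = 9*√I
(3092 + 461)*(j(W) + G(16, -34)) = (3092 + 461)*(9*√67 - 25) = 3553*(-25 + 9*√67) = -88825 + 31977*√67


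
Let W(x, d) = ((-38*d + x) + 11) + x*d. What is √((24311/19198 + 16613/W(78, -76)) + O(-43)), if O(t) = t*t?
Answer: √5920538936163526922/56653298 ≈ 42.949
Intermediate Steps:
W(x, d) = 11 + x - 38*d + d*x (W(x, d) = ((x - 38*d) + 11) + d*x = (11 + x - 38*d) + d*x = 11 + x - 38*d + d*x)
O(t) = t²
√((24311/19198 + 16613/W(78, -76)) + O(-43)) = √((24311/19198 + 16613/(11 + 78 - 38*(-76) - 76*78)) + (-43)²) = √((24311*(1/19198) + 16613/(11 + 78 + 2888 - 5928)) + 1849) = √((24311/19198 + 16613/(-2951)) + 1849) = √((24311/19198 + 16613*(-1/2951)) + 1849) = √((24311/19198 - 16613/2951) + 1849) = √(-247194613/56653298 + 1849) = √(104504753389/56653298) = √5920538936163526922/56653298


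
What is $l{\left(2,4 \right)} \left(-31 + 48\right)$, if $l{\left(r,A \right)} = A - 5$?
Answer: $-17$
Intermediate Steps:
$l{\left(r,A \right)} = -5 + A$ ($l{\left(r,A \right)} = A - 5 = -5 + A$)
$l{\left(2,4 \right)} \left(-31 + 48\right) = \left(-5 + 4\right) \left(-31 + 48\right) = \left(-1\right) 17 = -17$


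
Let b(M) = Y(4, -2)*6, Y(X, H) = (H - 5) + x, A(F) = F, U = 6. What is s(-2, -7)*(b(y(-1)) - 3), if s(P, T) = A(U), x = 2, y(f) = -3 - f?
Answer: -198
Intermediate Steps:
s(P, T) = 6
Y(X, H) = -3 + H (Y(X, H) = (H - 5) + 2 = (-5 + H) + 2 = -3 + H)
b(M) = -30 (b(M) = (-3 - 2)*6 = -5*6 = -30)
s(-2, -7)*(b(y(-1)) - 3) = 6*(-30 - 3) = 6*(-33) = -198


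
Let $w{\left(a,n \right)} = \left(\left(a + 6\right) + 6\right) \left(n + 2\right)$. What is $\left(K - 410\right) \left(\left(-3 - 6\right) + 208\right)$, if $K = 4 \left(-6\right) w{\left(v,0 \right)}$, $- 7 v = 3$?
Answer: $- \frac{1344842}{7} \approx -1.9212 \cdot 10^{5}$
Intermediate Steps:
$v = - \frac{3}{7}$ ($v = \left(- \frac{1}{7}\right) 3 = - \frac{3}{7} \approx -0.42857$)
$w{\left(a,n \right)} = \left(2 + n\right) \left(12 + a\right)$ ($w{\left(a,n \right)} = \left(\left(6 + a\right) + 6\right) \left(2 + n\right) = \left(12 + a\right) \left(2 + n\right) = \left(2 + n\right) \left(12 + a\right)$)
$K = - \frac{3888}{7}$ ($K = 4 \left(-6\right) \left(24 + 2 \left(- \frac{3}{7}\right) + 12 \cdot 0 - 0\right) = - 24 \left(24 - \frac{6}{7} + 0 + 0\right) = \left(-24\right) \frac{162}{7} = - \frac{3888}{7} \approx -555.43$)
$\left(K - 410\right) \left(\left(-3 - 6\right) + 208\right) = \left(- \frac{3888}{7} - 410\right) \left(\left(-3 - 6\right) + 208\right) = - \frac{6758 \left(\left(-3 - 6\right) + 208\right)}{7} = - \frac{6758 \left(-9 + 208\right)}{7} = \left(- \frac{6758}{7}\right) 199 = - \frac{1344842}{7}$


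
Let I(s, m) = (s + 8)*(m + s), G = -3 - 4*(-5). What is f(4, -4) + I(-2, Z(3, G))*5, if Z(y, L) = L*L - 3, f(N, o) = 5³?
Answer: 8645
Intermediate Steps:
f(N, o) = 125
G = 17 (G = -3 + 20 = 17)
Z(y, L) = -3 + L² (Z(y, L) = L² - 3 = -3 + L²)
I(s, m) = (8 + s)*(m + s)
f(4, -4) + I(-2, Z(3, G))*5 = 125 + ((-2)² + 8*(-3 + 17²) + 8*(-2) + (-3 + 17²)*(-2))*5 = 125 + (4 + 8*(-3 + 289) - 16 + (-3 + 289)*(-2))*5 = 125 + (4 + 8*286 - 16 + 286*(-2))*5 = 125 + (4 + 2288 - 16 - 572)*5 = 125 + 1704*5 = 125 + 8520 = 8645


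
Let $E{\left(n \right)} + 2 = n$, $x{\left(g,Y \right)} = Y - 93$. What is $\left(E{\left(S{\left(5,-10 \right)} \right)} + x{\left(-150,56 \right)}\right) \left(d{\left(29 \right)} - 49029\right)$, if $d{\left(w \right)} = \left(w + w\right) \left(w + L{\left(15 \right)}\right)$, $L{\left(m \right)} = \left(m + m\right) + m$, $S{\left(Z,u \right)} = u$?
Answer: $2192113$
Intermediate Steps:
$L{\left(m \right)} = 3 m$ ($L{\left(m \right)} = 2 m + m = 3 m$)
$x{\left(g,Y \right)} = -93 + Y$
$E{\left(n \right)} = -2 + n$
$d{\left(w \right)} = 2 w \left(45 + w\right)$ ($d{\left(w \right)} = \left(w + w\right) \left(w + 3 \cdot 15\right) = 2 w \left(w + 45\right) = 2 w \left(45 + w\right)$)
$\left(E{\left(S{\left(5,-10 \right)} \right)} + x{\left(-150,56 \right)}\right) \left(d{\left(29 \right)} - 49029\right) = \left(\left(-2 - 10\right) + \left(-93 + 56\right)\right) \left(2 \cdot 29 \left(45 + 29\right) - 49029\right) = \left(-12 - 37\right) \left(2 \cdot 29 \cdot 74 - 49029\right) = - 49 \left(4292 - 49029\right) = \left(-49\right) \left(-44737\right) = 2192113$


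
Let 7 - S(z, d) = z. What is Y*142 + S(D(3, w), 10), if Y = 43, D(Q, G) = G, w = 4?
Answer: 6109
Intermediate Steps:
S(z, d) = 7 - z
Y*142 + S(D(3, w), 10) = 43*142 + (7 - 1*4) = 6106 + (7 - 4) = 6106 + 3 = 6109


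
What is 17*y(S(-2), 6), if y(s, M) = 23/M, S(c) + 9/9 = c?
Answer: 391/6 ≈ 65.167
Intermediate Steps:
S(c) = -1 + c
17*y(S(-2), 6) = 17*(23/6) = 391/6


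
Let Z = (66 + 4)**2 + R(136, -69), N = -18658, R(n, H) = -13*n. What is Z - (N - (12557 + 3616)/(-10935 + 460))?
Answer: 228234077/10475 ≈ 21788.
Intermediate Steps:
Z = 3132 (Z = (66 + 4)**2 - 13*136 = 70**2 - 1768 = 4900 - 1768 = 3132)
Z - (N - (12557 + 3616)/(-10935 + 460)) = 3132 - (-18658 - (12557 + 3616)/(-10935 + 460)) = 3132 - (-18658 - 16173/(-10475)) = 3132 - (-18658 - 16173*(-1)/10475) = 3132 - (-18658 - 1*(-16173/10475)) = 3132 - (-18658 + 16173/10475) = 3132 - 1*(-195426377/10475) = 3132 + 195426377/10475 = 228234077/10475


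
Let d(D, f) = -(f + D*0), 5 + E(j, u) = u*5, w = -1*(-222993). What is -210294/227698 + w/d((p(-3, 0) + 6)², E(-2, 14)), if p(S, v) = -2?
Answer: -25394364612/7400185 ≈ -3431.6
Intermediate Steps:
w = 222993
E(j, u) = -5 + 5*u (E(j, u) = -5 + u*5 = -5 + 5*u)
d(D, f) = -f (d(D, f) = -(f + 0) = -f)
-210294/227698 + w/d((p(-3, 0) + 6)², E(-2, 14)) = -210294/227698 + 222993/((-(-5 + 5*14))) = -210294*1/227698 + 222993/((-(-5 + 70))) = -105147/113849 + 222993/((-1*65)) = -105147/113849 + 222993/(-65) = -105147/113849 + 222993*(-1/65) = -105147/113849 - 222993/65 = -25394364612/7400185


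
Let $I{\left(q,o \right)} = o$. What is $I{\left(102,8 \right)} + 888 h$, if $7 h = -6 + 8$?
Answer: $\frac{1832}{7} \approx 261.71$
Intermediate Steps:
$h = \frac{2}{7}$ ($h = \frac{-6 + 8}{7} = \frac{1}{7} \cdot 2 = \frac{2}{7} \approx 0.28571$)
$I{\left(102,8 \right)} + 888 h = 8 + 888 \cdot \frac{2}{7} = 8 + \frac{1776}{7} = \frac{1832}{7}$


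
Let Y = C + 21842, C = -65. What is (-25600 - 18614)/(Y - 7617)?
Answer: -7369/2360 ≈ -3.1225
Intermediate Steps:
Y = 21777 (Y = -65 + 21842 = 21777)
(-25600 - 18614)/(Y - 7617) = (-25600 - 18614)/(21777 - 7617) = -44214/14160 = -44214*1/14160 = -7369/2360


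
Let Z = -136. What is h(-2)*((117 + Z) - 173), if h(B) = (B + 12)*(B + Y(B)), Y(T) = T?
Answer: 7680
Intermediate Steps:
h(B) = 2*B*(12 + B) (h(B) = (B + 12)*(B + B) = (12 + B)*(2*B) = 2*B*(12 + B))
h(-2)*((117 + Z) - 173) = (2*(-2)*(12 - 2))*((117 - 136) - 173) = (2*(-2)*10)*(-19 - 173) = -40*(-192) = 7680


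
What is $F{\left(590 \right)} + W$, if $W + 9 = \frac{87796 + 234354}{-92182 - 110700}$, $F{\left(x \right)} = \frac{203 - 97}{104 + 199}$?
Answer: $- \frac{314682586}{30736623} \approx -10.238$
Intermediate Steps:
$F{\left(x \right)} = \frac{106}{303}$
$W = - \frac{1074044}{101441}$ ($W = -9 + \frac{87796 + 234354}{-92182 - 110700} = -9 + \frac{322150}{-202882} = -9 + 322150 \left(- \frac{1}{202882}\right) = -9 - \frac{161075}{101441} = - \frac{1074044}{101441} \approx -10.588$)
$F{\left(590 \right)} + W = \frac{106}{303} - \frac{1074044}{101441} = - \frac{314682586}{30736623}$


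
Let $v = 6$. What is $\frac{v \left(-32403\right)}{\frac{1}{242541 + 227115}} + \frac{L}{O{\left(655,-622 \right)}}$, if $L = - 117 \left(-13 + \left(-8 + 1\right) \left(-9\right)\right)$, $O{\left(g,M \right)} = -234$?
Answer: $-91309580183$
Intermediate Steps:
$L = -5850$ ($L = - 117 \left(-13 - -63\right) = - 117 \left(-13 + 63\right) = \left(-117\right) 50 = -5850$)
$\frac{v \left(-32403\right)}{\frac{1}{242541 + 227115}} + \frac{L}{O{\left(655,-622 \right)}} = \frac{6 \left(-32403\right)}{\frac{1}{242541 + 227115}} - \frac{5850}{-234} = - \frac{194418}{\frac{1}{469656}} - -25 = - 194418 \frac{1}{\frac{1}{469656}} + 25 = \left(-194418\right) 469656 + 25 = -91309580208 + 25 = -91309580183$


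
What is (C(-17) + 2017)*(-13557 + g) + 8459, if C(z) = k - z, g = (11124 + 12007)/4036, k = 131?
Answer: -118376033441/4036 ≈ -2.9330e+7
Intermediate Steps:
g = 23131/4036 (g = 23131*(1/4036) = 23131/4036 ≈ 5.7312)
C(z) = 131 - z
(C(-17) + 2017)*(-13557 + g) + 8459 = ((131 - 1*(-17)) + 2017)*(-13557 + 23131/4036) + 8459 = ((131 + 17) + 2017)*(-54692921/4036) + 8459 = (148 + 2017)*(-54692921/4036) + 8459 = 2165*(-54692921/4036) + 8459 = -118410173965/4036 + 8459 = -118376033441/4036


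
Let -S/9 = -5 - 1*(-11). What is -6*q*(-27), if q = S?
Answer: -8748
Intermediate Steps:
S = -54 (S = -9*(-5 - 1*(-11)) = -9*(-5 + 11) = -9*6 = -54)
q = -54
-6*q*(-27) = -6*(-54)*(-27) = 324*(-27) = -8748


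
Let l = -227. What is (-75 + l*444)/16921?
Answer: -100863/16921 ≈ -5.9608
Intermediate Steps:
(-75 + l*444)/16921 = (-75 - 227*444)/16921 = (-75 - 100788)*(1/16921) = -100863*1/16921 = -100863/16921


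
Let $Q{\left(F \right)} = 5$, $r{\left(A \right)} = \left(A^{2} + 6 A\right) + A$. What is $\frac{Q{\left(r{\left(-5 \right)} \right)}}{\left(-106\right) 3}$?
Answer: $- \frac{5}{318} \approx -0.015723$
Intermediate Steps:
$r{\left(A \right)} = A^{2} + 7 A$
$\frac{Q{\left(r{\left(-5 \right)} \right)}}{\left(-106\right) 3} = \frac{5}{\left(-106\right) 3} = \frac{5}{-318} = 5 \left(- \frac{1}{318}\right) = - \frac{5}{318}$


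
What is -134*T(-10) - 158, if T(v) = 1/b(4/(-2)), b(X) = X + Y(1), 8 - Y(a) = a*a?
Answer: -924/5 ≈ -184.80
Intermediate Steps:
Y(a) = 8 - a**2 (Y(a) = 8 - a*a = 8 - a**2)
b(X) = 7 + X (b(X) = X + (8 - 1*1**2) = X + (8 - 1*1) = X + (8 - 1) = X + 7 = 7 + X)
T(v) = 1/5 (T(v) = 1/(7 + 4/(-2)) = 1/(7 + 4*(-1/2)) = 1/(7 - 2) = 1/5)
-134*T(-10) - 158 = -134*1/5 - 158 = -134/5 - 158 = -924/5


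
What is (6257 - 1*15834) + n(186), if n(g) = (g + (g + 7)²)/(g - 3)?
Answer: -1715156/183 ≈ -9372.4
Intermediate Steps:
n(g) = (g + (7 + g)²)/(-3 + g)
(6257 - 1*15834) + n(186) = (6257 - 1*15834) + (186 + (7 + 186)²)/(-3 + 186) = (6257 - 15834) + (186 + 193²)/183 = -9577 + (186 + 37249)/183 = -9577 + (1/183)*37435 = -9577 + 37435/183 = -1715156/183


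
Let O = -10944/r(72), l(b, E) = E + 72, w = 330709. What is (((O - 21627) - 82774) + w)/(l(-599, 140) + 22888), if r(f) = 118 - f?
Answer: 39391/4025 ≈ 9.7866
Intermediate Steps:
l(b, E) = 72 + E
O = -5472/23 (O = -10944/(118 - 1*72) = -10944/(118 - 72) = -10944/46 = -10944*1/46 = -5472/23 ≈ -237.91)
(((O - 21627) - 82774) + w)/(l(-599, 140) + 22888) = (((-5472/23 - 21627) - 82774) + 330709)/((72 + 140) + 22888) = ((-502893/23 - 82774) + 330709)/(212 + 22888) = (-2406695/23 + 330709)/23100 = (5199612/23)*(1/23100) = 39391/4025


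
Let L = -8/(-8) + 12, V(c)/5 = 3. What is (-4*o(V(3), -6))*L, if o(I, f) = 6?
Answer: -312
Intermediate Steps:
V(c) = 15 (V(c) = 5*3 = 15)
L = 13 (L = -8*(-⅛) + 12 = 1 + 12 = 13)
(-4*o(V(3), -6))*L = -4*6*13 = -24*13 = -312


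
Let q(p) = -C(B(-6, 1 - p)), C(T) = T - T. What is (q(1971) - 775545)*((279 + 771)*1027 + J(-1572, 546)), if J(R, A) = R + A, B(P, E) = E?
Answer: -835513241580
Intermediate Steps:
J(R, A) = A + R
C(T) = 0
q(p) = 0 (q(p) = -1*0 = 0)
(q(1971) - 775545)*((279 + 771)*1027 + J(-1572, 546)) = (0 - 775545)*((279 + 771)*1027 + (546 - 1572)) = -775545*(1050*1027 - 1026) = -775545*(1078350 - 1026) = -775545*1077324 = -835513241580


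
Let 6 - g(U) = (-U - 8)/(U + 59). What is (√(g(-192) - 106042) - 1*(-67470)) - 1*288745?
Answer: -221275 + 6*I*√52101287/133 ≈ -2.2128e+5 + 325.63*I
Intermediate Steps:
g(U) = 6 - (-8 - U)/(59 + U) (g(U) = 6 - (-U - 8)/(U + 59) = 6 - (-8 - U)/(59 + U))
(√(g(-192) - 106042) - 1*(-67470)) - 1*288745 = (√((362 + 7*(-192))/(59 - 192) - 106042) - 1*(-67470)) - 1*288745 = (√((362 - 1344)/(-133) - 106042) + 67470) - 288745 = (√(-1/133*(-982) - 106042) + 67470) - 288745 = (√(982/133 - 106042) + 67470) - 288745 = (√(-14102604/133) + 67470) - 288745 = (6*I*√52101287/133 + 67470) - 288745 = (67470 + 6*I*√52101287/133) - 288745 = -221275 + 6*I*√52101287/133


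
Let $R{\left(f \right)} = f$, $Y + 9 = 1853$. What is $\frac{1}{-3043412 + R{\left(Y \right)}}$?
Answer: $- \frac{1}{3041568} \approx -3.2878 \cdot 10^{-7}$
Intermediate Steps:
$Y = 1844$ ($Y = -9 + 1853 = 1844$)
$\frac{1}{-3043412 + R{\left(Y \right)}} = \frac{1}{-3043412 + 1844} = \frac{1}{-3041568} = - \frac{1}{3041568}$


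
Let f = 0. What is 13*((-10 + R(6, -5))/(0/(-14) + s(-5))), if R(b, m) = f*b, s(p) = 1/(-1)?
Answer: 130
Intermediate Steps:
s(p) = -1
R(b, m) = 0 (R(b, m) = 0*b = 0)
13*((-10 + R(6, -5))/(0/(-14) + s(-5))) = 13*((-10 + 0)/(0/(-14) - 1)) = 13*(-10/(0*(-1/14) - 1)) = 13*(-10/(0 - 1)) = 13*(-10/(-1)) = 13*(-10*(-1)) = 13*10 = 130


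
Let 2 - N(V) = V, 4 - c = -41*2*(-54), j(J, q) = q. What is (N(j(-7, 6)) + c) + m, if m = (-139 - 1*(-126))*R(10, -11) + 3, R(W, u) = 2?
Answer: -4451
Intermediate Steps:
c = -4424 (c = 4 - (-41*2)*(-54) = 4 - (-82)*(-54) = 4 - 1*4428 = 4 - 4428 = -4424)
N(V) = 2 - V
m = -23 (m = (-139 - 1*(-126))*2 + 3 = (-139 + 126)*2 + 3 = -13*2 + 3 = -26 + 3 = -23)
(N(j(-7, 6)) + c) + m = ((2 - 1*6) - 4424) - 23 = ((2 - 6) - 4424) - 23 = (-4 - 4424) - 23 = -4428 - 23 = -4451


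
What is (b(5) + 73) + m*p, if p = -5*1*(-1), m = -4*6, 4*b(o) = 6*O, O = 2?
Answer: -44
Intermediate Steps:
b(o) = 3 (b(o) = (6*2)/4 = (1/4)*12 = 3)
m = -24
p = 5 (p = -5*(-1) = 5)
(b(5) + 73) + m*p = (3 + 73) - 24*5 = 76 - 120 = -44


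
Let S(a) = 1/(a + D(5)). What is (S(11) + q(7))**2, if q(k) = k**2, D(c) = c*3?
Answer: 1625625/676 ≈ 2404.8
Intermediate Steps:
D(c) = 3*c
S(a) = 1/(15 + a) (S(a) = 1/(a + 3*5) = 1/(a + 15) = 1/(15 + a))
(S(11) + q(7))**2 = (1/(15 + 11) + 7**2)**2 = (1/26 + 49)**2 = (1275/26)**2 = 1625625/676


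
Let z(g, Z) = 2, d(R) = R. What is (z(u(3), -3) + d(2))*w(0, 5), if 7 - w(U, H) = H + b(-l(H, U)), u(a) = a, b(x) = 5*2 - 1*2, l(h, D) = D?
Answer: -24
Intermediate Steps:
b(x) = 8 (b(x) = 10 - 2 = 8)
w(U, H) = -1 - H (w(U, H) = 7 - (H + 8) = 7 - (8 + H) = 7 + (-8 - H) = -1 - H)
(z(u(3), -3) + d(2))*w(0, 5) = (2 + 2)*(-1 - 1*5) = 4*(-1 - 5) = 4*(-6) = -24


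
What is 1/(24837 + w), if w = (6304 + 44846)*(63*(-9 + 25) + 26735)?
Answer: 1/1419079287 ≈ 7.0468e-10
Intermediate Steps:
w = 1419054450 (w = 51150*(63*16 + 26735) = 51150*(1008 + 26735) = 51150*27743 = 1419054450)
1/(24837 + w) = 1/(24837 + 1419054450) = 1/1419079287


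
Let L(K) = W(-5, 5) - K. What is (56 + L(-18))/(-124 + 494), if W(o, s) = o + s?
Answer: ⅕ ≈ 0.20000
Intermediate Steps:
L(K) = -K (L(K) = (-5 + 5) - K = 0 - K = -K)
(56 + L(-18))/(-124 + 494) = (56 - 1*(-18))/(-124 + 494) = (56 + 18)/370 = 74*(1/370) = ⅕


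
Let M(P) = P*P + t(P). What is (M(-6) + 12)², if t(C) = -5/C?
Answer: 85849/36 ≈ 2384.7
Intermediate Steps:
M(P) = P² - 5/P (M(P) = P*P - 5/P = P² - 5/P)
(M(-6) + 12)² = ((-5 + (-6)³)/(-6) + 12)² = (-(-5 - 216)/6 + 12)² = (-⅙*(-221) + 12)² = (221/6 + 12)² = (293/6)² = 85849/36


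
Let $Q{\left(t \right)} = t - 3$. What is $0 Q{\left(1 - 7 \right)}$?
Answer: $0$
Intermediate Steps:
$Q{\left(t \right)} = -3 + t$
$0 Q{\left(1 - 7 \right)} = 0 \left(-3 + \left(1 - 7\right)\right) = 0 \left(-3 - 6\right) = 0 \left(-9\right) = 0$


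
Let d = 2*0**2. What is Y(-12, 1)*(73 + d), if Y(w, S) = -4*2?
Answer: -584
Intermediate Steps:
Y(w, S) = -8
d = 0 (d = 2*0 = 0)
Y(-12, 1)*(73 + d) = -8*(73 + 0) = -8*73 = -584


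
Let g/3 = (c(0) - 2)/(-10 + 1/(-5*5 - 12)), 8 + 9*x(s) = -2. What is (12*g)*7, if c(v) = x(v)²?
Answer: 9176/477 ≈ 19.237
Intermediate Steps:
x(s) = -10/9 (x(s) = -8/9 + (⅑)*(-2) = -8/9 - 2/9 = -10/9)
c(v) = 100/81 (c(v) = (-10/9)² = 100/81)
g = 2294/10017 (g = 3*((100/81 - 2)/(-10 + 1/(-5*5 - 12))) = 3*(-62/(81*(-10 + 1/(-25 - 12)))) = 3*(-62/(81*(-10 + 1/(-37)))) = 3*(-62/(81*(-10 - 1/37))) = 3*(-62/(81*(-371/37))) = 3*(-62/81*(-37/371)) = 3*(2294/30051) = 2294/10017 ≈ 0.22901)
(12*g)*7 = (12*(2294/10017))*7 = (9176/3339)*7 = 9176/477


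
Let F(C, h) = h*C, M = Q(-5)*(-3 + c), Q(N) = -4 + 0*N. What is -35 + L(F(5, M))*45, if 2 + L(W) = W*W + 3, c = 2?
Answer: 18010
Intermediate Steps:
Q(N) = -4 (Q(N) = -4 + 0 = -4)
M = 4 (M = -4*(-3 + 2) = -4*(-1) = 4)
F(C, h) = C*h
L(W) = 1 + W**2 (L(W) = -2 + (W*W + 3) = -2 + (W**2 + 3) = -2 + (3 + W**2) = 1 + W**2)
-35 + L(F(5, M))*45 = -35 + (1 + (5*4)**2)*45 = -35 + (1 + 20**2)*45 = -35 + (1 + 400)*45 = -35 + 401*45 = -35 + 18045 = 18010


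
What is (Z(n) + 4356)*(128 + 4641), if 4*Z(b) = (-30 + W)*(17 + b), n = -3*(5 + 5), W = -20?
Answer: 43097453/2 ≈ 2.1549e+7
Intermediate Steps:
n = -30 (n = -3*10 = -30)
Z(b) = -425/2 - 25*b/2 (Z(b) = ((-30 - 20)*(17 + b))/4 = (-50*(17 + b))/4 = (-850 - 50*b)/4 = -425/2 - 25*b/2)
(Z(n) + 4356)*(128 + 4641) = ((-425/2 - 25/2*(-30)) + 4356)*(128 + 4641) = ((-425/2 + 375) + 4356)*4769 = (325/2 + 4356)*4769 = (9037/2)*4769 = 43097453/2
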